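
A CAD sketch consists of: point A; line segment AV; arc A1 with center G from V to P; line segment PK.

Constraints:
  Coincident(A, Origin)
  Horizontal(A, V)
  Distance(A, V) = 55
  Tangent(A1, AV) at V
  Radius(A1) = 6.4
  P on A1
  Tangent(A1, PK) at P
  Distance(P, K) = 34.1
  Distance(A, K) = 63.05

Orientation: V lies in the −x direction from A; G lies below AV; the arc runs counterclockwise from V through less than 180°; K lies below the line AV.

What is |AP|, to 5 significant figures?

61.575

A is at the origin; A and V share the same y with |AV| = 55.0 and V on the −x side, so V = (-55.000, 0.0000). A1 meets AV tangentially, so GV is at right angles to AV, so G = V + (0, -6.4) = (-55.000, -6.4000). Since GP ⟂ PK (tangency), |GK| = √(6.4² + 34.1²) = 34.695 regardless of where P sits on A1. So K lies on both circle(A, 63.05) and circle(G, 34.695); the below-AV intersection is K = (-48.361, -40.454). P is the foot of the tangent from K: P = (-60.948, -8.7624).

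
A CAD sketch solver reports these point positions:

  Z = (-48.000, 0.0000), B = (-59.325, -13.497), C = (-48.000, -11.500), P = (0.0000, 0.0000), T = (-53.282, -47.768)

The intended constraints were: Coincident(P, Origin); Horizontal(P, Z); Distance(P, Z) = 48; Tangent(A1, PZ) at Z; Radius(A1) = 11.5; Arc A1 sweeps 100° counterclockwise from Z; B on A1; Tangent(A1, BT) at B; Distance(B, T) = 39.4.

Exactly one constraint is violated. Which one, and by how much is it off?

Distance(B, T) = 39.4 — off by 4.60.

P = (0.00, 0.00) ✓; P.y = 0.00, Z.y = 0.00 ✓; |PZ| = 48.00 ✓; ∠(CZ, ZP) = 90.00° ✓; |CZ| = 11.50 ✓; bearing(C→B) − bearing(C→Z) = 100.0° ✓; |CB| = 11.50 ✓; ∠(CB, BT) = 90.00° ✓; |BT| = 34.80 ✗.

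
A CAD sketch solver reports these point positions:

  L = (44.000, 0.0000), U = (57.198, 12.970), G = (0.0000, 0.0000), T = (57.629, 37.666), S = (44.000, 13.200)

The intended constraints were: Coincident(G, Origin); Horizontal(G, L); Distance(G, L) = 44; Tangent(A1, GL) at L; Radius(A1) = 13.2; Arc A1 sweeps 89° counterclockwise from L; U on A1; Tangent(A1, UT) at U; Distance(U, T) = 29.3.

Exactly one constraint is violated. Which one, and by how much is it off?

Distance(U, T) = 29.3 — off by 4.60.

G = (0.00, 0.00) ✓; G.y = 0.00, L.y = 0.00 ✓; |GL| = 44.00 ✓; ∠(SL, LG) = 90.00° ✓; |SL| = 13.20 ✓; bearing(S→U) − bearing(S→L) = 89.00° ✓; |SU| = 13.20 ✓; ∠(SU, UT) = 90.00° ✓; |UT| = 24.70 ✗.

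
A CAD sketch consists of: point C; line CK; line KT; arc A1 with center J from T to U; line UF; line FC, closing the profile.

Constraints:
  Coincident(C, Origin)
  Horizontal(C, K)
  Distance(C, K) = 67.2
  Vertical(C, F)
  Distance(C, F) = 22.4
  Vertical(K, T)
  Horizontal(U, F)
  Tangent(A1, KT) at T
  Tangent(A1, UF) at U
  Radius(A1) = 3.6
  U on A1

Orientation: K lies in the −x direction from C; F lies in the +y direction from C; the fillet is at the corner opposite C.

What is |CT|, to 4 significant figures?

69.78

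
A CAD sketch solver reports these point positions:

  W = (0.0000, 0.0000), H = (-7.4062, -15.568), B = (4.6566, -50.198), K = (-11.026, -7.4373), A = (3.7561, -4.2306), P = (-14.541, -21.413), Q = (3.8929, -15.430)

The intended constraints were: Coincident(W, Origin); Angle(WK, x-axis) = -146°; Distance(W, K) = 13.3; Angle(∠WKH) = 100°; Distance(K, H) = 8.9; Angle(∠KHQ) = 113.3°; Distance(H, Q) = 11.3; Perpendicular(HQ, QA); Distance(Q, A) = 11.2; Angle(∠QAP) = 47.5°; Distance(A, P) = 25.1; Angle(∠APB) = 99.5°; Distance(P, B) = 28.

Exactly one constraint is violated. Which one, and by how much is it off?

Distance(P, B) = 28 — off by 6.60.

W = (0.00, 0.00) ✓; WK at -146.0° ✓; |WK| = 13.30 ✓; ∠WKH = 100.0° ✓; |KH| = 8.900 ✓; ∠KHQ = 113.3° ✓; |HQ| = 11.30 ✓; ∠(HQ, QA) = 90.00° ✓; |QA| = 11.20 ✓; ∠QAP = 47.50° ✓; |AP| = 25.10 ✓; ∠APB = 99.50° ✓; |PB| = 34.60 ✗.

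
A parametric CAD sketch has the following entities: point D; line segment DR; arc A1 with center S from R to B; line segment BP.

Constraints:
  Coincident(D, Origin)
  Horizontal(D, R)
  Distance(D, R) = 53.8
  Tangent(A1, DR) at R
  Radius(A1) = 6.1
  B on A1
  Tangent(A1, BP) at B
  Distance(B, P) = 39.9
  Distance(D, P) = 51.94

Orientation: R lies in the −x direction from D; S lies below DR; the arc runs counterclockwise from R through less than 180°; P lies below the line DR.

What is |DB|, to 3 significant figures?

59.3

D is at the origin; DR is horizontal with |DR| = 53.8 and R on the −x side, so R = (-53.8, 0.00). A1 meets DR tangentially, so SR is at right angles to DR, so S = R + (0, -6.1) = (-53.8, -6.10). Since SB ⟂ BP (tangency), |SP| = √(6.1² + 39.9²) = 40.4 regardless of where B sits on A1. So P lies on both circle(D, 51.94) and circle(S, 40.4); the below-DR intersection is P = (-32.6, -40.4). B is the foot of the tangent from P: B = (-58.4, -10.1).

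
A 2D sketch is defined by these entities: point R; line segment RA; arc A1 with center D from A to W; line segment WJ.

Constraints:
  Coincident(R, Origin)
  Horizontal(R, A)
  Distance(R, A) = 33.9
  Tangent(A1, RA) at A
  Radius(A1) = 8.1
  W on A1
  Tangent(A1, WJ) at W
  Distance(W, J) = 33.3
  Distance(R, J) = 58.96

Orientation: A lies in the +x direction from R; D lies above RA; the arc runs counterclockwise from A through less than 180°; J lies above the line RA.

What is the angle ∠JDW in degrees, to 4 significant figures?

76.33°

R is at the origin; R and A share the same y with |RA| = 33.9 and A on the +x side, so A = (33.90, 0.000). The tangent condition forces DA to be normal to RA, so D = A + (0, 8.1) = (33.90, 8.100). Since DW ⟂ WJ (tangency), |DJ| = √(8.1² + 33.3²) = 34.27 regardless of where W sits on A1. So J lies on both circle(R, 58.96) and circle(D, 34.27); the above-RA intersection is J = (41.97, 41.41). W is the foot of the tangent from J: W = (42.00, 8.106).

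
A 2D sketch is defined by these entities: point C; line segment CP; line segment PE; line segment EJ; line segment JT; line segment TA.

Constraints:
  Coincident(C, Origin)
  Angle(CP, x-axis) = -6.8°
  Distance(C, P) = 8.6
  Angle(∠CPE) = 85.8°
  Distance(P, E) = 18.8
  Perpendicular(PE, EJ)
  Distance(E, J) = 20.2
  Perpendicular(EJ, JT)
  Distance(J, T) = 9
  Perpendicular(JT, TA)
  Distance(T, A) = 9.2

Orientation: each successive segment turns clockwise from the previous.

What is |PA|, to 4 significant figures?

14.73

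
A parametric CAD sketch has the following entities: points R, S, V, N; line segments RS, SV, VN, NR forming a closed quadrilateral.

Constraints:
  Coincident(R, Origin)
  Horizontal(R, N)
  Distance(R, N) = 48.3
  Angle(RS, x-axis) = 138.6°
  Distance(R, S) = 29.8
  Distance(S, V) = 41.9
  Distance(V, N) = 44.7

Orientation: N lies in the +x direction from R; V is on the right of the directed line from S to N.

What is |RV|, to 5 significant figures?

12.948

Checks: |SV| = 41.90 ✓; |VN| = 44.70 ✓.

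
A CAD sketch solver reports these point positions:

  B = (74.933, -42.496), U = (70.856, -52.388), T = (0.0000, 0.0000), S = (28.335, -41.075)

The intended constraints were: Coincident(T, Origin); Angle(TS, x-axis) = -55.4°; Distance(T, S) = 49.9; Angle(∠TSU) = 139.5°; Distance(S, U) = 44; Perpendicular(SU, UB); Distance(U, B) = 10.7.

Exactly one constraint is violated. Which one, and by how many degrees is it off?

Perpendicular(SU, UB) — off by 7.50°.

T = (0.00, 0.00) ✓; TS at -55.40° ✓; |TS| = 49.90 ✓; ∠TSU = 139.5° ✓; |SU| = 44.00 ✓; ∠(SU, UB) = 82.50° ✗; |UB| = 10.70 ✓.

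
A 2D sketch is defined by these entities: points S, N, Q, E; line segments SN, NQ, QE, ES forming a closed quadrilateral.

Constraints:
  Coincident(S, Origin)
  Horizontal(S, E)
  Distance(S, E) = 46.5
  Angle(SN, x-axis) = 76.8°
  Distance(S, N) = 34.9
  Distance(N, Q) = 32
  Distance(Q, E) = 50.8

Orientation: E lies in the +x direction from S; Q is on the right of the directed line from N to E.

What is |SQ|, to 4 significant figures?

5.985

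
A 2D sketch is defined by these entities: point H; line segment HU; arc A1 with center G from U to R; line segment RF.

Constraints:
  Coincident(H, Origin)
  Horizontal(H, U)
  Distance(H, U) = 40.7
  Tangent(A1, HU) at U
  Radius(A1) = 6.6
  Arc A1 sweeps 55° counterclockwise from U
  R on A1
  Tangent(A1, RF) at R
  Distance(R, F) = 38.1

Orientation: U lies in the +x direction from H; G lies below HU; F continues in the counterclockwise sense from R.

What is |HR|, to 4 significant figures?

35.41

H is at the origin; HU is horizontal with |HU| = 40.7 and U on the +x side, so U = (40.70, 0.000). Since A1 is tangent to HU there, GU ⟂ HU, so G = U + (0, -6.6) = (40.70, -6.600). On A1, U sits at bearing 90° from G; a 55° counterclockwise sweep puts R at bearing 145°, so R = G + 6.6·(cos 145°, sin 145°) = (35.29, -2.814). Then |HR| = |R − H| = 35.41.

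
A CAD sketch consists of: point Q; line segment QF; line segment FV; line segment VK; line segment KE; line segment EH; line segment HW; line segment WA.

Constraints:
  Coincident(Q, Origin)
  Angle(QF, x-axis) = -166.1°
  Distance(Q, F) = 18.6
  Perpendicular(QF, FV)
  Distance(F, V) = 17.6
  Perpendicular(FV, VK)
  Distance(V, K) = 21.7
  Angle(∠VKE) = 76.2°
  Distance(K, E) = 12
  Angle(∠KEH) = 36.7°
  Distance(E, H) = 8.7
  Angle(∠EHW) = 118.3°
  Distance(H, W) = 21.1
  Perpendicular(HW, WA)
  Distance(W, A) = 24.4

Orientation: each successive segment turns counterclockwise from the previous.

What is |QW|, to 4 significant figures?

32.03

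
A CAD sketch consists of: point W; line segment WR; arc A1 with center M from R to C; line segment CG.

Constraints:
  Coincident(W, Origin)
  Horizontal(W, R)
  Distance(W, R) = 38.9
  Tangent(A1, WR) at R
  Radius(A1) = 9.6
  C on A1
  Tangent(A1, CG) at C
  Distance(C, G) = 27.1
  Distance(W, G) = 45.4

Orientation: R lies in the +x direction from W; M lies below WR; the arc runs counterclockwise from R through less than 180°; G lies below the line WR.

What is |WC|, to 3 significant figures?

30.7

W is at the origin; W and R share the same y with |WR| = 38.9 and R on the +x side, so R = (38.9, 0.00). Since A1 is tangent to WR there, MR ⟂ WR, so M = R + (0, -9.6) = (38.9, -9.60). Since MC ⟂ CG (tangency), |MG| = √(9.6² + 27.1²) = 28.8 regardless of where C sits on A1. So G lies on both circle(W, 45.4) and circle(M, 28.8); the below-WR intersection is G = (27.6, -36.0). C is the foot of the tangent from G: C = (29.3, -8.99).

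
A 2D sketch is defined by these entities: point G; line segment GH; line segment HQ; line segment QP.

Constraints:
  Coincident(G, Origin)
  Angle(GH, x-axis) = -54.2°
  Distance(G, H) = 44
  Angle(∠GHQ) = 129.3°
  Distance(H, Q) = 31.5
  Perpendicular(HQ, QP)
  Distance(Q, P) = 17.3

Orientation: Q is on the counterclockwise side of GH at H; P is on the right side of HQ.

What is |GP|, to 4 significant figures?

78.49

∠GHQ = 129.3°, so HQ runs at -54.2° + (180° − 129.3°) = -3.500° from the x-axis; with |HQ| = 31.5, Q = H + 31.5·(cos -3.500°, sin -3.500°) = (57.18, -37.61). HQ ⟂ QP; with |QP| = 17.3 on the right of HQ, P = Q + 17.3·(-0.06105, -0.9981) = (56.12, -54.88). Then |GP| = |P − G| = 78.49.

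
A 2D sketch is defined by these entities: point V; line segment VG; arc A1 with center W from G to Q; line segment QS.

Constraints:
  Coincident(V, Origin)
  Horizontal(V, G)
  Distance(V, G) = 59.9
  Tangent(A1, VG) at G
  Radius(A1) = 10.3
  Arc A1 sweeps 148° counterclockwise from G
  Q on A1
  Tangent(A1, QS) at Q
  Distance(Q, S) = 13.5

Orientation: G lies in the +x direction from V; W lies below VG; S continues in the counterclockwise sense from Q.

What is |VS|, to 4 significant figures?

70.90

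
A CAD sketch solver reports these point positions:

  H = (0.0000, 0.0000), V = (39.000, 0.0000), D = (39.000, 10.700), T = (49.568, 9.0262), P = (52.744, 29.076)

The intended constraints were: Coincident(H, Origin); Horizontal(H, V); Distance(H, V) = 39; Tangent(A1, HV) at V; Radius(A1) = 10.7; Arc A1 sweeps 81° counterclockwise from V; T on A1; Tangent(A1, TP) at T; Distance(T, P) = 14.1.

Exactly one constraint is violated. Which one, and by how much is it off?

Distance(T, P) = 14.1 — off by 6.20.

H = (0.00, 0.00) ✓; H.y = 0.00, V.y = 0.00 ✓; |HV| = 39.00 ✓; ∠(DV, VH) = 90.00° ✓; |DV| = 10.70 ✓; bearing(D→T) − bearing(D→V) = 81.00° ✓; |DT| = 10.70 ✓; ∠(DT, TP) = 90.00° ✓; |TP| = 20.30 ✗.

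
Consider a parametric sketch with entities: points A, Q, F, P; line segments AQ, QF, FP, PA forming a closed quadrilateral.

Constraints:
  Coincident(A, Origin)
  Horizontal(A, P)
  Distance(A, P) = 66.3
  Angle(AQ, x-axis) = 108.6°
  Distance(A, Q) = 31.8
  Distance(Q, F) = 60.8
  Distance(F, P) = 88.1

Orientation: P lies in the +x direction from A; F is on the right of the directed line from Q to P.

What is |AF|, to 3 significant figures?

34.5

A is at the origin; A and P share the same y with |AP| = 66.3 and P in +x, so P = (66.3, 0). AQ runs at 108.6° with |AQ| = 31.8, so Q = (-10.1, 30.1). F is determined by |QF| = 60.8 and |FP| = 88.1 together: it lies at the intersection of circle(Q, 60.8) and circle(P, 88.1). With |QP| = 82.2, the foot of the radical line on QP is 16.3 from Q and the perpendicular offset is √(60.8² − 16.3²) = 58.6. Taking the right-of-QP solution: F = (-16.4, -30.3).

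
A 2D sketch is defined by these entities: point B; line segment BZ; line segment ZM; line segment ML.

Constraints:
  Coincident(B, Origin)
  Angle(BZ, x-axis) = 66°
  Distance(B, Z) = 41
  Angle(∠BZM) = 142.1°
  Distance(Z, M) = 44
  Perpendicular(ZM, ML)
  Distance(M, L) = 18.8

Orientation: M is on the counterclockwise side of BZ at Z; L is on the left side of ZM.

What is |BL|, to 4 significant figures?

76.62

∠BZM = 142.1°, so ZM runs at 66.0° + (180° − 142.1°) = 103.9° from the x-axis; with |ZM| = 44.0, M = Z + 44.0·(cos 103.9°, sin 103.9°) = (6.106, 80.17). The perpendicularity gives ML at right angles to ZM; with |ML| = 18.8 on the left of ZM, L = M + 18.8·(-0.9707, -0.2402) = (-12.14, 75.65). Then |BL| = |L − B| = 76.62.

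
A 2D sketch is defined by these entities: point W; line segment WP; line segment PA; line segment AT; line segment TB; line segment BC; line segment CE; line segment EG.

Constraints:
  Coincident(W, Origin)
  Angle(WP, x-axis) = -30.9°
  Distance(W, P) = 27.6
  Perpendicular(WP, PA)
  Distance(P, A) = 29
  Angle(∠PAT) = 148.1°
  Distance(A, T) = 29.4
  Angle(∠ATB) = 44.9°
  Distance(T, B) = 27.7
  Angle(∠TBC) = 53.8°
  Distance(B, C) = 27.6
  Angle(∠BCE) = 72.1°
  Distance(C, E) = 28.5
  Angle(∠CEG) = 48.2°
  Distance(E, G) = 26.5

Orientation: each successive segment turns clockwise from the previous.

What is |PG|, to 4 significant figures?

37.81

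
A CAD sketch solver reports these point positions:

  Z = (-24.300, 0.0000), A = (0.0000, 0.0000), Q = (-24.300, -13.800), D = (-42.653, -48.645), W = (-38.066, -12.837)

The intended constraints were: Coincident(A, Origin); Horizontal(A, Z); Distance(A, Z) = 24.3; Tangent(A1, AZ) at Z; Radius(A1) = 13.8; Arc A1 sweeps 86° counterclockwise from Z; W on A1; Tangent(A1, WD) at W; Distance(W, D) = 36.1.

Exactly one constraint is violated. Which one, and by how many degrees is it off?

Tangent(A1, WD) at W — off by 3.30°.

A = (0.00, 0.00) ✓; A.y = 0.00, Z.y = 0.00 ✓; |AZ| = 24.30 ✓; ∠(QZ, ZA) = 90.00° ✓; |QZ| = 13.80 ✓; bearing(Q→W) − bearing(Q→Z) = 86.00° ✓; |QW| = 13.80 ✓; ∠(QW, WD) = 93.30° ✗; |WD| = 36.10 ✓.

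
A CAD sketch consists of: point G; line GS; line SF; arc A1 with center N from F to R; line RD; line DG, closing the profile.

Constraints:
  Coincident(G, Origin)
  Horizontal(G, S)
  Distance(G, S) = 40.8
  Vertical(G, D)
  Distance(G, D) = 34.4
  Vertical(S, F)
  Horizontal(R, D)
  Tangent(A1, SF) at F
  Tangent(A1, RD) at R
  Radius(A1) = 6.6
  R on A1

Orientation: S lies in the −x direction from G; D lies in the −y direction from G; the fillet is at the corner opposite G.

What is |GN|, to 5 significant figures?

44.074

G and D share the same x with |GD| = 34.4 and D on the −y side, so D = (0.0000, -34.400). The virtual corner opposite G is at (-40.800, -34.400). The tangent condition forces NF to be normal to SF and tangency of A1 to RD means the radius NR is perpendicular to RD, with radius 6.6, so the center N sits 6.6 in from both sides at N = (-34.200, -27.800). Then |GN| = |N − G| = 44.074.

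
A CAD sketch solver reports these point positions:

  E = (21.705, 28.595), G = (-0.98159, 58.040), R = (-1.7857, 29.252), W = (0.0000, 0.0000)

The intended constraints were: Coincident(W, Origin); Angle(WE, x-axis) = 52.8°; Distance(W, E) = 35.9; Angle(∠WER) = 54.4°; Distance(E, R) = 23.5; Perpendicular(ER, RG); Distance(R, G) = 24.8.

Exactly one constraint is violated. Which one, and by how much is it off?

Distance(R, G) = 24.8 — off by 4.00.

W = (0.00, 0.00) ✓; WE at 52.80° ✓; |WE| = 35.90 ✓; ∠WER = 54.40° ✓; |ER| = 23.50 ✓; ∠(ER, RG) = 90.00° ✓; |RG| = 28.80 ✗.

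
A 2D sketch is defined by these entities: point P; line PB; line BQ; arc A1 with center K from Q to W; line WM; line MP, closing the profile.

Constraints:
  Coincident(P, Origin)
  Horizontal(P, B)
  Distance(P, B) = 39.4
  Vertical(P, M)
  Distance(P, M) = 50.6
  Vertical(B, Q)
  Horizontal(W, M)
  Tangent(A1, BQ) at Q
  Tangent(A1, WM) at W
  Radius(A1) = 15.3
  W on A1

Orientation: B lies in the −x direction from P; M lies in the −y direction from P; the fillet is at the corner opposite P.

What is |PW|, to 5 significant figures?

56.046

P is at the origin; PB is horizontal with |PB| = 39.4 and B on the −x side, so B = (-39.400, 0.0000). P and M share the same x with |PM| = 50.6 and M on the −y side, so M = (0.0000, -50.600). The virtual corner opposite P is at (-39.400, -50.600). Since A1 is tangent to BQ there, KQ ⟂ BQ and A1 meets WM tangentially, so KW is at right angles to WM, with radius 15.3, so the center K sits 15.3 in from both sides at K = (-24.100, -35.300). That places the tangent points at Q = (-39.400, -35.300) on BQ and W = (-24.100, -50.600) on WM. Then |PW| = |W − P| = 56.046.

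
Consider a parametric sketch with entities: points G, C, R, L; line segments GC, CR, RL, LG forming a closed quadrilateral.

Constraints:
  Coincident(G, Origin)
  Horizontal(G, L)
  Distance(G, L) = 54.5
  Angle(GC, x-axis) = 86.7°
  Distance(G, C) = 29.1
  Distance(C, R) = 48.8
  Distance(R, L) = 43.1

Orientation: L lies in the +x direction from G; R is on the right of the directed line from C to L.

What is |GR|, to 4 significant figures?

23.46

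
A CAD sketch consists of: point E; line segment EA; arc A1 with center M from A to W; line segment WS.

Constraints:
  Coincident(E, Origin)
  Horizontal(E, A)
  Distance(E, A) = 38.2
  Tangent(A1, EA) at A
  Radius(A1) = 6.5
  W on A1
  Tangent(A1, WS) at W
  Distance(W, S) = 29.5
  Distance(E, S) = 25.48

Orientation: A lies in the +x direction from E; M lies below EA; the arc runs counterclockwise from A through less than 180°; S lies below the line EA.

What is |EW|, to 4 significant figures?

33.75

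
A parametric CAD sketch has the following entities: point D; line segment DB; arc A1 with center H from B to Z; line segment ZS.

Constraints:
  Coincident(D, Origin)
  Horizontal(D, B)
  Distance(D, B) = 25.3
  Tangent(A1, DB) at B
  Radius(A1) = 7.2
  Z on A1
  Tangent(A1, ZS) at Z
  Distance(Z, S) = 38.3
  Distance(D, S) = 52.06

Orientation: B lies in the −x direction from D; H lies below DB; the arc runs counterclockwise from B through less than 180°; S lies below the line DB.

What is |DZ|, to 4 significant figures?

33.49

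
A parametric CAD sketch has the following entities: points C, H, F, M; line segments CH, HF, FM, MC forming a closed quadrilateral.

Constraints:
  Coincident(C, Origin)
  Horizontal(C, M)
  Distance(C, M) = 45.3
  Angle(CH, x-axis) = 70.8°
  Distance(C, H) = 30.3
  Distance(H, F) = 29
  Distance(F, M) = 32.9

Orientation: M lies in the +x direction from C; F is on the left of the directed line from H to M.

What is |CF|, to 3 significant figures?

50.4

Checks: |HF| = 29.00 ✓; |FM| = 32.90 ✓.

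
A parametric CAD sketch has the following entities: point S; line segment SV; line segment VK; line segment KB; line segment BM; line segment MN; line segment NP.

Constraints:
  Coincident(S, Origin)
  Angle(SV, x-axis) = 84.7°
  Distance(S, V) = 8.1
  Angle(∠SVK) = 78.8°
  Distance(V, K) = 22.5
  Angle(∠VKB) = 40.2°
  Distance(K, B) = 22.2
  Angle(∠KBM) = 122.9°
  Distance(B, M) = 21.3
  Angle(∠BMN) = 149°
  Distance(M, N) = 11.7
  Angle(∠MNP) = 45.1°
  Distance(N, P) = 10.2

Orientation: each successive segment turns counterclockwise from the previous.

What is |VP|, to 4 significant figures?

12.49

∠BMN = 149.0° gives MN at 53.80° from the x-axis; with |MN| = 11.7, N = (23.25, 10.94). ∠MNP = 45.1° gives NP at -171.3° from the x-axis; with |NP| = 10.2, P = (13.17, 9.395). Then |VP| = |P − V| = 12.49.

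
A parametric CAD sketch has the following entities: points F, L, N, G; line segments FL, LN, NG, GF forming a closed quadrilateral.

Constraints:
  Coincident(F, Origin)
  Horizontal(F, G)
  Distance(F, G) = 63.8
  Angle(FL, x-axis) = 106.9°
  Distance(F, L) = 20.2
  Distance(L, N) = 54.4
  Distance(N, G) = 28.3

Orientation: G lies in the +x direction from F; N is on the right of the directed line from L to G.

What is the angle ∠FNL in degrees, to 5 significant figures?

17.759°

F is at the origin; F and G share the same y with |FG| = 63.8 and G in +x, so G = (63.8, 0). FL runs at 106.9° with |FL| = 20.2, so L = (-5.8722, 19.328). N is determined by |LN| = 54.4 and |NG| = 28.3 together: it lies at the intersection of circle(L, 54.4) and circle(G, 28.3). With |LG| = 72.303, the foot of the radical line on LG is 51.078 from L and the perpendicular offset is √(54.4² − 51.078²) = 18.718. Taking the right-of-LG solution: N = (38.344, -12.364).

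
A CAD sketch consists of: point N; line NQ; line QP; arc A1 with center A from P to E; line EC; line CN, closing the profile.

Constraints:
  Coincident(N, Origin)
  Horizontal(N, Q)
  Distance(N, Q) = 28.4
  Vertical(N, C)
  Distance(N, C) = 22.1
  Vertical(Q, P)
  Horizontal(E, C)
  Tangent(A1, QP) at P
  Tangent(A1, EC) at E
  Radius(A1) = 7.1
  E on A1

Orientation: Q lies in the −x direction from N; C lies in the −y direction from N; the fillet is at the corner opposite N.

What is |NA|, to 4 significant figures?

26.05

NC is vertical with |NC| = 22.1 and C on the −y side, so C = (0.000, -22.10). The virtual corner opposite N is at (-28.40, -22.10). The tangent condition forces AP to be normal to QP and A1 meets EC tangentially, so AE is at right angles to EC, with radius 7.1, so the center A sits 7.1 in from both sides at A = (-21.30, -15.00). Then |NA| = |A − N| = 26.05.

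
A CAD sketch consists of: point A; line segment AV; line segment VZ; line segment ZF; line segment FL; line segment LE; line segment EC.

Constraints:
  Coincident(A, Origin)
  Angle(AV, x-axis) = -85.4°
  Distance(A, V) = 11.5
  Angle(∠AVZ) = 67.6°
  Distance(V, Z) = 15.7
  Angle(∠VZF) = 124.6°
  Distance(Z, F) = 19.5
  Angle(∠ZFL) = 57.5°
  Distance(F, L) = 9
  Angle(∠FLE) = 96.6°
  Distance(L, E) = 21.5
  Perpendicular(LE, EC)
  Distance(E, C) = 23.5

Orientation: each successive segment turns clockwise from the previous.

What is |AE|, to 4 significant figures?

18.53

A is at the origin; AV runs at -85.4° with length 11.5, so V = (0.9223, -11.46). ∠AVZ = 67.6° gives VZ at 162.2° from the x-axis; with |VZ| = 15.7, Z = (-14.03, -6.664). ∠VZF = 124.6° gives ZF at 106.8° from the x-axis; with |ZF| = 19.5, F = (-19.66, 12.00). ∠ZFL = 57.5° gives FL at -15.70° from the x-axis; with |FL| = 9.0, L = (-11.00, 9.569). ∠FLE = 96.6° gives LE at -99.10° from the x-axis; with |LE| = 21.5, E = (-14.40, -11.66). Then |AE| = |E − A| = 18.53.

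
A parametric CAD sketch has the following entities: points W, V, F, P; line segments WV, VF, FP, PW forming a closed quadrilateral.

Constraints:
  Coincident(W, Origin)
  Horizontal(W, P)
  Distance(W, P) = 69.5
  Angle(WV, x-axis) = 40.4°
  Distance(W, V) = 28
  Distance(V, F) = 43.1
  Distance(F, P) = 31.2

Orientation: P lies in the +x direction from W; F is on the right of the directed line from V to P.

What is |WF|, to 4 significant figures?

47.91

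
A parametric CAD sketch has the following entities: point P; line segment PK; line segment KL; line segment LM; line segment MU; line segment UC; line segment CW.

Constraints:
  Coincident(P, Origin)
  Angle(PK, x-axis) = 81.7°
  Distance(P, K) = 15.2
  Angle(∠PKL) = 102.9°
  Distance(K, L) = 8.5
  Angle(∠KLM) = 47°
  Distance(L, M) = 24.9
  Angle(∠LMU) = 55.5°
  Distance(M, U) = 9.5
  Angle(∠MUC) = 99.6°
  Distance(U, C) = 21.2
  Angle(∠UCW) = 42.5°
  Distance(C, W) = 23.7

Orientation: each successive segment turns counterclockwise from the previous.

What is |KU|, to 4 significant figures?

13.82

P is at the origin; PK runs at 81.7° with length 15.2, so K = (2.194, 15.04). ∠PKL = 102.9° gives KL at 158.8° from the x-axis; with |KL| = 8.5, L = (-5.731, 18.11). ∠KLM = 47.0° gives LM at -68.20° from the x-axis; with |LM| = 24.9, M = (3.517, -5.005). ∠LMU = 55.5° gives MU at 56.30° from the x-axis; with |MU| = 9.5, U = (8.788, 2.899). Then |KU| = |U − K| = 13.82.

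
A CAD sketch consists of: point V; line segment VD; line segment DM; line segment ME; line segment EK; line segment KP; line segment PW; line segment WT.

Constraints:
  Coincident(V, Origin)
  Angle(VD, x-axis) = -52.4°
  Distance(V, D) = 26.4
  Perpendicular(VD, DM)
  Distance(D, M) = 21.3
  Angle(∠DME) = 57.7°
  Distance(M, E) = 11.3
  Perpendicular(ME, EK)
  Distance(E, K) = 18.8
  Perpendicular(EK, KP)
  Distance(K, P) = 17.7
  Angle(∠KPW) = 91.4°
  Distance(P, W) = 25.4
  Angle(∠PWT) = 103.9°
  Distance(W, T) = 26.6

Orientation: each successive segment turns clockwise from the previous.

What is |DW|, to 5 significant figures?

30.719

V is at the origin; VD runs at -52.4° with length 26.4, so D = (16.108, -20.916). The perpendicularity gives DM at right angles to VD, so DM runs at -142.40°; with |DM| = 21.3, M = (-0.76794, -33.913). ∠DME = 57.7° gives ME at 95.300° from the x-axis; with |ME| = 11.3, E = (-1.8117, -22.661). The perpendicularity gives EK at right angles to ME, so EK runs at 5.3000°; with |EK| = 18.8, K = (16.908, -20.924). EK is perpendicular to KP, so KP runs at -84.700°; with |KP| = 17.7, P = (18.543, -38.549). ∠KPW = 91.4° gives PW at -173.30° from the x-axis; with |PW| = 25.4, W = (-6.6837, -41.512). Then |DW| = |W − D| = 30.719.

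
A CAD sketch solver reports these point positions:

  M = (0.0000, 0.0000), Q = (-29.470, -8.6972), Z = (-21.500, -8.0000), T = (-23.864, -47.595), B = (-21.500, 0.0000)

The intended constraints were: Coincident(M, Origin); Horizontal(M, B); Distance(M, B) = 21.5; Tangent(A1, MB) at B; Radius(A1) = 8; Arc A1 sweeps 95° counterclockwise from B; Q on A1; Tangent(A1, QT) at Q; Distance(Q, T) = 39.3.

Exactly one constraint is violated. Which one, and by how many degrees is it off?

Tangent(A1, QT) at Q — off by 3.20°.

M = (0.00, 0.00) ✓; M.y = 0.00, B.y = 0.00 ✓; |MB| = 21.50 ✓; ∠(ZB, BM) = 90.00° ✓; |ZB| = 8.000 ✓; bearing(Z→Q) − bearing(Z→B) = 95.00° ✓; |ZQ| = 8.000 ✓; ∠(ZQ, QT) = 86.80° ✗; |QT| = 39.30 ✓.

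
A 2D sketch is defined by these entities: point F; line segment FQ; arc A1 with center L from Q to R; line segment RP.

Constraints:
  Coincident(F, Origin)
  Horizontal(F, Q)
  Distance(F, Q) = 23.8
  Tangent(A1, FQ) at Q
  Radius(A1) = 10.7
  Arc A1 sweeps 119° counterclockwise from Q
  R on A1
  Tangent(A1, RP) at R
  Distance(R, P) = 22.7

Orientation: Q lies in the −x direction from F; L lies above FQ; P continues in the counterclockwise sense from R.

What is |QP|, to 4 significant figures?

35.78

On A1, Q sits at bearing -90° from L; a 119° counterclockwise sweep puts R at bearing 29°, so R = L + 10.7·(cos 29°, sin 29°) = (-14.44, 15.89). Tangency of A1 to RP means the radius LR is perpendicular to RP, so RP runs along (−sin 29°, cos 29°); with |RP| = 22.7, P = (-25.45, 35.74). Then |QP| = |P − Q| = 35.78.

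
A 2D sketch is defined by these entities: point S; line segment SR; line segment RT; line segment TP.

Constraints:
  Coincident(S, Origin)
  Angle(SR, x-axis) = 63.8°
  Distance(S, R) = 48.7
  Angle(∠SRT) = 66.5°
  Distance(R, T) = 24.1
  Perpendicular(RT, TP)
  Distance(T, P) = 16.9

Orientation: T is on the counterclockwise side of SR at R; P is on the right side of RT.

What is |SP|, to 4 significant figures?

61.74

∠SRT = 66.5°, so RT runs at 63.8° + (180° − 66.5°) = 177.3° from the x-axis; with |RT| = 24.1, T = R + 24.1·(cos 177.3°, sin 177.3°) = (-2.572, 44.83). The perpendicularity gives TP at right angles to RT; with |TP| = 16.9 on the right of RT, P = T + 16.9·(0.04711, 0.9989) = (-1.776, 61.71). Then |SP| = |P − S| = 61.74.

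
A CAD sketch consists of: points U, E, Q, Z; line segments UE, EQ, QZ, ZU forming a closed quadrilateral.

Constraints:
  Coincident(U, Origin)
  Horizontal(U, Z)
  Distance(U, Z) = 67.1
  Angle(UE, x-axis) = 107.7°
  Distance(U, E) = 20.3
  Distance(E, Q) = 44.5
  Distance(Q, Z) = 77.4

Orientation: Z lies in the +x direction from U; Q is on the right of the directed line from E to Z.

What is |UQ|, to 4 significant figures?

25.89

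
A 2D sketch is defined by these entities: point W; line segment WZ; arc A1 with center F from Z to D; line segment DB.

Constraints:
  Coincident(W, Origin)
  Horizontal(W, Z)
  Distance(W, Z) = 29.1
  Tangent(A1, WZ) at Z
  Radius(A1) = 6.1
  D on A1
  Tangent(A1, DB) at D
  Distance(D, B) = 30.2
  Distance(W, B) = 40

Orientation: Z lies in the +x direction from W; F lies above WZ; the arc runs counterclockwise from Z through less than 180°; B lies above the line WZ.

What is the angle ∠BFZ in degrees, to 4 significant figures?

160.8°

Checks: |WZ| = 29.10 ✓; |FD| = 6.100 ✓; ∠(FD, DB) = 90.00° ✓; |DB| = 30.20 ✓; |WB| = 40.00 ✓.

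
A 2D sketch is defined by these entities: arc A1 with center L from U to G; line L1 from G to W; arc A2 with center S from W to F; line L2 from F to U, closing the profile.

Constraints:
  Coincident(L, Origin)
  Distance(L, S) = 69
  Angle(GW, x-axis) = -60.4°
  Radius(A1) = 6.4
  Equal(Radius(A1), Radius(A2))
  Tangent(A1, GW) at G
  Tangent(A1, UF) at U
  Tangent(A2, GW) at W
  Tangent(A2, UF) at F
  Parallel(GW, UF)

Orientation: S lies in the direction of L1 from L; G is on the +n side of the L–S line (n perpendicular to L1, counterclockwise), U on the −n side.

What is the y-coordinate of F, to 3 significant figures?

-63.2

Tangency of A1 to both parallel lines with radius 6.4 puts G and U at L ± 6.4·n: G = (5.56, 3.16), U = (-5.56, -3.16). Equal radii place W and F the same way about S: W = S + 6.4·n = (39.6, -56.8), F = S − 6.4·n = (28.5, -63.2). So F.y = -63.2.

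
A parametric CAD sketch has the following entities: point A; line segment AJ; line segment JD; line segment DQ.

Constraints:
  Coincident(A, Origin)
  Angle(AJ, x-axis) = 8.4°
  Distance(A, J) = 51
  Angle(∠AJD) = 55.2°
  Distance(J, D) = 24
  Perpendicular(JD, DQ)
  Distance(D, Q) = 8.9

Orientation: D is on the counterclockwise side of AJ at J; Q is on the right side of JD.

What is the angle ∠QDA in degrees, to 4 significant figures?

173.0°

A is at the origin; AJ runs at 8.4° with length 51.0, so J = 51.0·(cos 8.4°, sin 8.4°) = (50.45, 7.450). ∠AJD = 55.2°, so JD runs at 8.4° + (180° − 55.2°) = 133.2° from the x-axis; with |JD| = 24.0, D = J + 24.0·(cos 133.2°, sin 133.2°) = (34.02, 24.95). JD is perpendicular to DQ; with |DQ| = 8.9 on the right of JD, Q = D + 8.9·(0.7290, 0.6845) = (40.51, 31.04). Then cos ∠QDA = DQ·DA / (|DQ||DA|), giving 173.0°.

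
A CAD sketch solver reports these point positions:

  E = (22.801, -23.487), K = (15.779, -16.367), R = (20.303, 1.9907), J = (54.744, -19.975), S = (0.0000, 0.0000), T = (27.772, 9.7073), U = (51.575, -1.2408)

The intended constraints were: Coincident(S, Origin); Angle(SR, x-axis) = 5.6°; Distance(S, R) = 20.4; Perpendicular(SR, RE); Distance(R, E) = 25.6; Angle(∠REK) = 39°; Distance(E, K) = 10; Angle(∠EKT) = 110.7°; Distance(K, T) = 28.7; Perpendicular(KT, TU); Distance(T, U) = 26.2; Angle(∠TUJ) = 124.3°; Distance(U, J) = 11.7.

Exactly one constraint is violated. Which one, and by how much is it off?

Distance(U, J) = 11.7 — off by 7.30.

S = (0.00, 0.00) ✓; SR at 5.600° ✓; |SR| = 20.40 ✓; ∠(SR, RE) = 90.00° ✓; |RE| = 25.60 ✓; ∠REK = 39.00° ✓; |EK| = 10.00 ✓; ∠EKT = 110.7° ✓; |KT| = 28.70 ✓; ∠(KT, TU) = 90.00° ✓; |TU| = 26.20 ✓; ∠TUJ = 124.3° ✓; |UJ| = 19.00 ✗.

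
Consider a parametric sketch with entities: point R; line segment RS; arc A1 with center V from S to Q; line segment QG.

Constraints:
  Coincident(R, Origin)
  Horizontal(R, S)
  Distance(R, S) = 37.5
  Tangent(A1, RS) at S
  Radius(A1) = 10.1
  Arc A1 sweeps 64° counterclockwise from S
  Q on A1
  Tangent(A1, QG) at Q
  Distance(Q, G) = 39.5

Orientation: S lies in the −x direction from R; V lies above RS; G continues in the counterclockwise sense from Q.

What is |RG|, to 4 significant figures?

42.65

R is at the origin; RS is horizontal with |RS| = 37.5 and S on the −x side, so S = (-37.50, 0.000). Tangency of A1 to RS means the radius VS is perpendicular to RS, so V = S + (0, 10.1) = (-37.50, 10.10). On A1, S sits at bearing -90° from V; a 64° counterclockwise sweep puts Q at bearing -26°, so Q = V + 10.1·(cos -26°, sin -26°) = (-28.42, 5.672). Since A1 is tangent to QG there, VQ ⟂ QG, so QG runs along (−sin -26°, cos -26°); with |QG| = 39.5, G = (-11.11, 41.17). Then |RG| = |G − R| = 42.65.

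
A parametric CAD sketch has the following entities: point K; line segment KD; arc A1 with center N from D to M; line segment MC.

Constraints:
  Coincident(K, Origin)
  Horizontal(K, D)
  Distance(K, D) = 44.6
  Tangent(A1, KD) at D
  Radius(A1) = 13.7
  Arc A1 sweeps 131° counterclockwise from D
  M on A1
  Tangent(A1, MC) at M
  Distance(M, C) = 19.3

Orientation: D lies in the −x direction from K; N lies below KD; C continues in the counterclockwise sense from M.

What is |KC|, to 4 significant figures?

56.35

K is at the origin; K and D share the same y with |KD| = 44.6 and D on the −x side, so D = (-44.60, 0.000). The tangent condition forces ND to be normal to KD, so N = D + (0, -13.7) = (-44.60, -13.70). On A1, D sits at bearing 90° from N; a 131° counterclockwise sweep puts M at bearing 221°, so M = N + 13.7·(cos 221°, sin 221°) = (-54.94, -22.69). A1 meets MC tangentially, so NM is at right angles to MC, so MC runs along (−sin 221°, cos 221°); with |MC| = 19.3, C = (-42.28, -37.25). Then |KC| = |C − K| = 56.35.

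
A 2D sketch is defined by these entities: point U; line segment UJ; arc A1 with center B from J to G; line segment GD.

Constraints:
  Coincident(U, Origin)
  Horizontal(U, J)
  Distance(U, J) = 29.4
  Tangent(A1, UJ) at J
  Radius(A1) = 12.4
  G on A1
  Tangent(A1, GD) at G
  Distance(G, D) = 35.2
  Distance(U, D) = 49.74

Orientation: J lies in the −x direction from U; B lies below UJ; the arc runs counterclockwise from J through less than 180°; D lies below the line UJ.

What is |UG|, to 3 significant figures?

43.9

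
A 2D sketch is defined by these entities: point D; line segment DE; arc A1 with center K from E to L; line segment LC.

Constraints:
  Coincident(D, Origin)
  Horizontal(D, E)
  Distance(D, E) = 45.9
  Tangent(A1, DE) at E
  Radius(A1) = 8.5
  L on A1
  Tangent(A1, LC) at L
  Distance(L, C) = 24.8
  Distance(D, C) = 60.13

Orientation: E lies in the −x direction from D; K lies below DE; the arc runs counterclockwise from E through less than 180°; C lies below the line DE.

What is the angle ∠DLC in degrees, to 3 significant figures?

89.1°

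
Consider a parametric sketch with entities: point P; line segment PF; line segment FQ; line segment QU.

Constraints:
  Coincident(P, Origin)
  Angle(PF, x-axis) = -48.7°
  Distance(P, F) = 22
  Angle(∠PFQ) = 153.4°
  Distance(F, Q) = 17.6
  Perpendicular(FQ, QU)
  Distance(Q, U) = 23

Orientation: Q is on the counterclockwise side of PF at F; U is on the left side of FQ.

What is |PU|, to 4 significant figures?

39.52

∠PFQ = 153.4°, so FQ runs at -48.7° + (180° − 153.4°) = -22.10° from the x-axis; with |FQ| = 17.6, Q = F + 17.6·(cos -22.10°, sin -22.10°) = (30.83, -23.15). The perpendicularity gives QU at right angles to FQ; with |QU| = 23.0 on the left of FQ, U = Q + 23.0·(0.3762, 0.9265) = (39.48, -1.839). Then |PU| = |U − P| = 39.52.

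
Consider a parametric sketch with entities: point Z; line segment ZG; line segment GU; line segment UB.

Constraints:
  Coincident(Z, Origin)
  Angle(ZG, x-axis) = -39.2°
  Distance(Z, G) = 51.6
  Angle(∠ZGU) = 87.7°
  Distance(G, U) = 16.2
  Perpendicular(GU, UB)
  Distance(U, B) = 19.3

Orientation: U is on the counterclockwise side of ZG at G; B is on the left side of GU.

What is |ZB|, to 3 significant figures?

35.2

Z is at the origin; ZG runs at -39.2° with length 51.6, so G = 51.6·(cos -39.2°, sin -39.2°) = (40.0, -32.6). ∠ZGU = 87.7°, so GU runs at -39.2° + (180° − 87.7°) = 53.1° from the x-axis; with |GU| = 16.2, U = G + 16.2·(cos 53.1°, sin 53.1°) = (49.7, -19.7). The perpendicularity gives UB at right angles to GU; with |UB| = 19.3 on the left of GU, B = U + 19.3·(-0.800, 0.600) = (34.3, -8.07). Then |ZB| = |B − Z| = 35.2.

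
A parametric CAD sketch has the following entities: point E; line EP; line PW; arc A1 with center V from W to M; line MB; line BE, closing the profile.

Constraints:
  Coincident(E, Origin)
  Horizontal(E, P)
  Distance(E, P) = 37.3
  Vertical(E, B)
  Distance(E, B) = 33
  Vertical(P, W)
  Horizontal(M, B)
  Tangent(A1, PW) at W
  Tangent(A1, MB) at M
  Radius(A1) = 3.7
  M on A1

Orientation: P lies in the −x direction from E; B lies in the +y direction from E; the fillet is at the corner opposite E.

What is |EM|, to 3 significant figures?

47.1

E is at the origin; EP is horizontal with |EP| = 37.3 and P on the −x side, so P = (-37.3, 0.00). EB is vertical with |EB| = 33.0 and B on the +y side, so B = (0.00, 33.0). The virtual corner opposite E is at (-37.3, 33.0). The tangent condition forces VW to be normal to PW and since A1 is tangent to MB there, VM ⟂ MB, with radius 3.7, so the center V sits 3.7 in from both sides at V = (-33.6, 29.3). That places the tangent points at W = (-37.3, 29.3) on PW and M = (-33.6, 33.0) on MB. Then |EM| = |M − E| = 47.1.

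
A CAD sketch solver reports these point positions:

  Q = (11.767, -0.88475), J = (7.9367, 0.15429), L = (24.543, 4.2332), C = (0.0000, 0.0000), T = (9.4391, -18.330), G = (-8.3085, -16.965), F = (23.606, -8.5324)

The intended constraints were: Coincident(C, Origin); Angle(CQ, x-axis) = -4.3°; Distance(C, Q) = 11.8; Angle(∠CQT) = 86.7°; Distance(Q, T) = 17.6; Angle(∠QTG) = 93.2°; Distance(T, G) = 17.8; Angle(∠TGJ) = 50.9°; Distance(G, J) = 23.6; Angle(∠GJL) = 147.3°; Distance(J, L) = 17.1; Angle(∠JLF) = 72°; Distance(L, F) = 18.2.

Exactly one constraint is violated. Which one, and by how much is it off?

Distance(L, F) = 18.2 — off by 5.40.

C = (0.00, 0.00) ✓; CQ at -4.300° ✓; |CQ| = 11.80 ✓; ∠CQT = 86.70° ✓; |QT| = 17.60 ✓; ∠QTG = 93.20° ✓; |TG| = 17.80 ✓; ∠TGJ = 50.90° ✓; |GJ| = 23.60 ✓; ∠GJL = 147.3° ✓; |JL| = 17.10 ✓; ∠JLF = 72.00° ✓; |LF| = 12.80 ✗.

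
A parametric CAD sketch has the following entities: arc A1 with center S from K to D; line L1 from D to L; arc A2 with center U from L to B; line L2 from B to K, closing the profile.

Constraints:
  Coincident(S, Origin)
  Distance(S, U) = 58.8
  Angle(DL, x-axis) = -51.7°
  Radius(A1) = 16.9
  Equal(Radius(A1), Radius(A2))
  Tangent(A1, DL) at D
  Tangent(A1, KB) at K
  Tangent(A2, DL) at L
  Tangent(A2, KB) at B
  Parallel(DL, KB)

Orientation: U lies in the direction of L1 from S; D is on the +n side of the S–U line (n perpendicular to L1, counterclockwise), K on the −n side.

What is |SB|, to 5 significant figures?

61.180

The slot axis is L1's direction at -51.7°, so u = (cos -51.7°, sin -51.7°) = (0.61978, -0.78478) and n = (−sin -51.7°, cos -51.7°) = (0.78478, 0.61978). S is at the origin and U lies 58.8 along u from S, so U = 58.8·u = (36.443, -46.145). Tangency of A1 to both parallel lines with radius 16.9 puts D and K at S ± 16.9·n: D = (13.263, 10.474), K = (-13.263, -10.474). Equal radii place L and B the same way about U: L = U + 16.9·n = (49.706, -35.671), B = U − 16.9·n = (23.180, -56.619). Then |SB| = |B − S| = 61.180.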